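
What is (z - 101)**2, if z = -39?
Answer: 19600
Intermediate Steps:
(z - 101)**2 = (-39 - 101)**2 = (-140)**2 = 19600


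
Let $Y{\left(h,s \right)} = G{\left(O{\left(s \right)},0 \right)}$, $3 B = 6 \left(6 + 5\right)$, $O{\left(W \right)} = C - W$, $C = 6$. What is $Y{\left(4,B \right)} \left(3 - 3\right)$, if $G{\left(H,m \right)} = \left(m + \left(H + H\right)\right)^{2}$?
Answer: $0$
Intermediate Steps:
$O{\left(W \right)} = 6 - W$
$B = 22$ ($B = \frac{6 \left(6 + 5\right)}{3} = \frac{6 \cdot 11}{3} = \frac{1}{3} \cdot 66 = 22$)
$G{\left(H,m \right)} = \left(m + 2 H\right)^{2}$
$Y{\left(h,s \right)} = \left(12 - 2 s\right)^{2}$ ($Y{\left(h,s \right)} = \left(0 + 2 \left(6 - s\right)\right)^{2} = \left(0 - \left(-12 + 2 s\right)\right)^{2} = \left(12 - 2 s\right)^{2}$)
$Y{\left(4,B \right)} \left(3 - 3\right) = 4 \left(-6 + 22\right)^{2} \left(3 - 3\right) = 4 \cdot 16^{2} \cdot 0 = 4 \cdot 256 \cdot 0 = 1024 \cdot 0 = 0$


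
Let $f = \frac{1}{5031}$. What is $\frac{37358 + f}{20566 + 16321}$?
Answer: $\frac{187948099}{185578497} \approx 1.0128$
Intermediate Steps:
$f = \frac{1}{5031} \approx 0.00019877$
$\frac{37358 + f}{20566 + 16321} = \frac{37358 + \frac{1}{5031}}{20566 + 16321} = \frac{187948099}{5031 \cdot 36887} = \frac{187948099}{5031} \cdot \frac{1}{36887} = \frac{187948099}{185578497}$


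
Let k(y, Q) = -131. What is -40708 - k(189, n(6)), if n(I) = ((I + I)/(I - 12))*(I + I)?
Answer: -40577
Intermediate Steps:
n(I) = 4*I**2/(-12 + I) (n(I) = ((2*I)/(-12 + I))*(2*I) = (2*I/(-12 + I))*(2*I) = 4*I**2/(-12 + I))
-40708 - k(189, n(6)) = -40708 - 1*(-131) = -40708 + 131 = -40577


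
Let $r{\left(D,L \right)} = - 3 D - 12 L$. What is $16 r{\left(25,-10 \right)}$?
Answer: $720$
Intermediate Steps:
$r{\left(D,L \right)} = - 12 L - 3 D$
$16 r{\left(25,-10 \right)} = 16 \left(\left(-12\right) \left(-10\right) - 75\right) = 16 \left(120 - 75\right) = 16 \cdot 45 = 720$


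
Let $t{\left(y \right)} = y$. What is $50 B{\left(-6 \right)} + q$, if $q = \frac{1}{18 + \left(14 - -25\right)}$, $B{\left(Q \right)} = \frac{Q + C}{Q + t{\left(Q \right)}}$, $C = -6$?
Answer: $\frac{2851}{57} \approx 50.018$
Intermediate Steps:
$B{\left(Q \right)} = \frac{-6 + Q}{2 Q}$ ($B{\left(Q \right)} = \frac{Q - 6}{Q + Q} = \frac{-6 + Q}{2 Q}$)
$q = \frac{1}{57}$ ($q = \frac{1}{18 + \left(14 + 25\right)} = \frac{1}{18 + 39} = \frac{1}{57} \approx 0.017544$)
$50 B{\left(-6 \right)} + q = 50 \frac{-6 - 6}{2 \left(-6\right)} + \frac{1}{57} = 50 \cdot \frac{1}{2} \left(- \frac{1}{6}\right) \left(-12\right) + \frac{1}{57} = 50 \cdot 1 + \frac{1}{57} = 50 + \frac{1}{57} = \frac{2851}{57}$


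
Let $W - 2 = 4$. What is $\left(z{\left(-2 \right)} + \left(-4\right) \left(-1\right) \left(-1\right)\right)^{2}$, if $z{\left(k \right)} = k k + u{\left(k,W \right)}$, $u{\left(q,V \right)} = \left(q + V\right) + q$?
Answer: $4$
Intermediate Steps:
$W = 6$ ($W = 2 + 4 = 6$)
$u{\left(q,V \right)} = V + 2 q$ ($u{\left(q,V \right)} = \left(V + q\right) + q = V + 2 q$)
$z{\left(k \right)} = 6 + k^{2} + 2 k$ ($z{\left(k \right)} = k k + \left(6 + 2 k\right) = k^{2} + \left(6 + 2 k\right) = 6 + k^{2} + 2 k$)
$\left(z{\left(-2 \right)} + \left(-4\right) \left(-1\right) \left(-1\right)\right)^{2} = \left(\left(6 + \left(-2\right)^{2} + 2 \left(-2\right)\right) + \left(-4\right) \left(-1\right) \left(-1\right)\right)^{2} = \left(\left(6 + 4 - 4\right) + 4 \left(-1\right)\right)^{2} = \left(6 - 4\right)^{2} = 2^{2} = 4$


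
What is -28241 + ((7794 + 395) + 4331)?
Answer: -15721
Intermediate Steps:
-28241 + ((7794 + 395) + 4331) = -28241 + (8189 + 4331) = -28241 + 12520 = -15721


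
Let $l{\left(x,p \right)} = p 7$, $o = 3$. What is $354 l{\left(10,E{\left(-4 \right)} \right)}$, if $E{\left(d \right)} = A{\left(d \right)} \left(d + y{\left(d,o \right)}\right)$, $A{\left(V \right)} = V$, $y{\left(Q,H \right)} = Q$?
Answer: $79296$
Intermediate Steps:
$E{\left(d \right)} = 2 d^{2}$ ($E{\left(d \right)} = d \left(d + d\right) = d 2 d = 2 d^{2}$)
$l{\left(x,p \right)} = 7 p$
$354 l{\left(10,E{\left(-4 \right)} \right)} = 354 \cdot 7 \cdot 2 \left(-4\right)^{2} = 354 \cdot 7 \cdot 2 \cdot 16 = 354 \cdot 7 \cdot 32 = 354 \cdot 224 = 79296$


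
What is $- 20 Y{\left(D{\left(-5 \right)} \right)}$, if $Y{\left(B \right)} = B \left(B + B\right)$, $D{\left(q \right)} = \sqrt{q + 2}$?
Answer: $120$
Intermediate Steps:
$D{\left(q \right)} = \sqrt{2 + q}$
$Y{\left(B \right)} = 2 B^{2}$ ($Y{\left(B \right)} = B 2 B = 2 B^{2}$)
$- 20 Y{\left(D{\left(-5 \right)} \right)} = - 20 \cdot 2 \left(\sqrt{2 - 5}\right)^{2} = - 20 \cdot 2 \left(\sqrt{-3}\right)^{2} = - 20 \cdot 2 \left(i \sqrt{3}\right)^{2} = - 20 \cdot 2 \left(-3\right) = \left(-20\right) \left(-6\right) = 120$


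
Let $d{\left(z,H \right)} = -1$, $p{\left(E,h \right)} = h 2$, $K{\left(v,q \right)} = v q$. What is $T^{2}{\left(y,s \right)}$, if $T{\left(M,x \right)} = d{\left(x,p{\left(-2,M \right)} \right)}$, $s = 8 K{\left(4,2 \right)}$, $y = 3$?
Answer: $1$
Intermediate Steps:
$K{\left(v,q \right)} = q v$
$p{\left(E,h \right)} = 2 h$
$s = 64$ ($s = 8 \cdot 2 \cdot 4 = 8 \cdot 8 = 64$)
$T{\left(M,x \right)} = -1$
$T^{2}{\left(y,s \right)} = \left(-1\right)^{2} = 1$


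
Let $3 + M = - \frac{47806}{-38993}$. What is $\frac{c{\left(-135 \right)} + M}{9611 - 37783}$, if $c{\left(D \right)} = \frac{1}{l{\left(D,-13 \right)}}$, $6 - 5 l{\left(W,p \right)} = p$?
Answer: $\frac{559661}{10435852562} \approx 5.3629 \cdot 10^{-5}$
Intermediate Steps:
$l{\left(W,p \right)} = \frac{6}{5} - \frac{p}{5}$
$M = - \frac{69173}{38993}$ ($M = -3 - \frac{47806}{-38993} = -3 - - \frac{47806}{38993} = -3 + \frac{47806}{38993} = - \frac{69173}{38993} \approx -1.774$)
$c{\left(D \right)} = \frac{5}{19}$ ($c{\left(D \right)} = \frac{1}{\frac{6}{5} - - \frac{13}{5}} = \frac{1}{\frac{6}{5} + \frac{13}{5}} = \frac{1}{\frac{19}{5}} = \frac{5}{19}$)
$\frac{c{\left(-135 \right)} + M}{9611 - 37783} = \frac{\frac{5}{19} - \frac{69173}{38993}}{9611 - 37783} = - \frac{1119322}{740867 \left(-28172\right)} = \left(- \frac{1119322}{740867}\right) \left(- \frac{1}{28172}\right) = \frac{559661}{10435852562}$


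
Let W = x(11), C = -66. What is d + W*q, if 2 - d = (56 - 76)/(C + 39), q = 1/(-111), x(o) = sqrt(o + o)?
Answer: 34/27 - sqrt(22)/111 ≈ 1.2170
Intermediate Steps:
x(o) = sqrt(2)*sqrt(o) (x(o) = sqrt(2*o) = sqrt(2)*sqrt(o))
q = -1/111 ≈ -0.0090090
W = sqrt(22) (W = sqrt(2)*sqrt(11) = sqrt(22) ≈ 4.6904)
d = 34/27 (d = 2 - (56 - 76)/(-66 + 39) = 2 - (-20)/(-27) = 2 - (-20)*(-1)/27 = 2 - 1*20/27 = 2 - 20/27 = 34/27 ≈ 1.2593)
d + W*q = 34/27 + sqrt(22)*(-1/111) = 34/27 - sqrt(22)/111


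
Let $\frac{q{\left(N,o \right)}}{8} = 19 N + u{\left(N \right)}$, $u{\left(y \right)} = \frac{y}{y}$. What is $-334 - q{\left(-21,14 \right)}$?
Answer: $2850$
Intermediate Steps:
$u{\left(y \right)} = 1$
$q{\left(N,o \right)} = 8 + 152 N$ ($q{\left(N,o \right)} = 8 \left(19 N + 1\right) = 8 \left(1 + 19 N\right) = 8 + 152 N$)
$-334 - q{\left(-21,14 \right)} = -334 - \left(8 + 152 \left(-21\right)\right) = -334 - \left(8 - 3192\right) = -334 - -3184 = -334 + 3184 = 2850$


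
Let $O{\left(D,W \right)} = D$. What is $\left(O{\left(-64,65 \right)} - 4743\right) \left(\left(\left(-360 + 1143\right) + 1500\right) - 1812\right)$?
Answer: $-2264097$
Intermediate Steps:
$\left(O{\left(-64,65 \right)} - 4743\right) \left(\left(\left(-360 + 1143\right) + 1500\right) - 1812\right) = \left(-64 - 4743\right) \left(\left(\left(-360 + 1143\right) + 1500\right) - 1812\right) = - 4807 \left(\left(783 + 1500\right) - 1812\right) = - 4807 \left(2283 - 1812\right) = \left(-4807\right) 471 = -2264097$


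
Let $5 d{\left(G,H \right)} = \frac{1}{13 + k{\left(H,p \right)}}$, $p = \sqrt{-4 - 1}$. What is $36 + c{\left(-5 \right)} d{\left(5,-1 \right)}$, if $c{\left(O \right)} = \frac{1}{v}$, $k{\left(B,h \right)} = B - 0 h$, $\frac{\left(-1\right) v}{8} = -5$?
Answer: $\frac{86401}{2400} \approx 36.0$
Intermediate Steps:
$p = i \sqrt{5}$ ($p = \sqrt{-5} = i \sqrt{5} \approx 2.2361 i$)
$v = 40$ ($v = \left(-8\right) \left(-5\right) = 40$)
$k{\left(B,h \right)} = B$ ($k{\left(B,h \right)} = B - 0 = B + 0 = B$)
$c{\left(O \right)} = \frac{1}{40}$
$d{\left(G,H \right)} = \frac{1}{5 \left(13 + H\right)}$
$36 + c{\left(-5 \right)} d{\left(5,-1 \right)} = 36 + \frac{\frac{1}{5} \frac{1}{13 - 1}}{40} = 36 + \frac{\frac{1}{5} \cdot \frac{1}{12}}{40} = 36 + \frac{1}{40} \cdot \frac{1}{60} = 36 + \frac{1}{2400} = \frac{86401}{2400}$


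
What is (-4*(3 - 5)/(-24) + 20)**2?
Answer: 3481/9 ≈ 386.78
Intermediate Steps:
(-4*(3 - 5)/(-24) + 20)**2 = (-4*(-2)*(-1/24) + 20)**2 = (8*(-1/24) + 20)**2 = (-1/3 + 20)**2 = (59/3)**2 = 3481/9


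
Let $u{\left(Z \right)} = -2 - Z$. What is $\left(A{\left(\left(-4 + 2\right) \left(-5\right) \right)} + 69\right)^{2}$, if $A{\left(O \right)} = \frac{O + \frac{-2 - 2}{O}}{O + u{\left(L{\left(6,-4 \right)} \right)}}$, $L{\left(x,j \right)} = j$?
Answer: $\frac{121801}{25} \approx 4872.0$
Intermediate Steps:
$A{\left(O \right)} = \frac{O - \frac{4}{O}}{2 + O}$ ($A{\left(O \right)} = \frac{O + \frac{-2 - 2}{O}}{O - -2} = \frac{O - \frac{4}{O}}{O + \left(-2 + 4\right)} = \frac{O - \frac{4}{O}}{O + 2} = \frac{O - \frac{4}{O}}{2 + O}$)
$\left(A{\left(\left(-4 + 2\right) \left(-5\right) \right)} + 69\right)^{2} = \left(\frac{-2 + \left(-4 + 2\right) \left(-5\right)}{\left(-4 + 2\right) \left(-5\right)} + 69\right)^{2} = \left(\frac{-2 - -10}{\left(-2\right) \left(-5\right)} + 69\right)^{2} = \left(\frac{-2 + 10}{10} + 69\right)^{2} = \left(\frac{1}{10} \cdot 8 + 69\right)^{2} = \left(\frac{4}{5} + 69\right)^{2} = \left(\frac{349}{5}\right)^{2} = \frac{121801}{25}$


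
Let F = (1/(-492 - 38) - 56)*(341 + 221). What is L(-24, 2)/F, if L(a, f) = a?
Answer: 6360/8340361 ≈ 0.00076256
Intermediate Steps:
F = -8340361/265 (F = (1/(-530) - 56)*562 = (-1/530 - 56)*562 = -29681/530*562 = -8340361/265 ≈ -31473.)
L(-24, 2)/F = -24/(-8340361/265) = -24*(-265/8340361) = 6360/8340361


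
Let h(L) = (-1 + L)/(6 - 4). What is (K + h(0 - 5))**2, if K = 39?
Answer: 1296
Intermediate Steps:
h(L) = -1/2 + L/2 (h(L) = (-1 + L)/2 = (-1 + L)*(1/2) = -1/2 + L/2)
(K + h(0 - 5))**2 = (39 + (-1/2 + (0 - 5)/2))**2 = (39 + (-1/2 + (1/2)*(-5)))**2 = (39 + (-1/2 - 5/2))**2 = (39 - 3)**2 = 36**2 = 1296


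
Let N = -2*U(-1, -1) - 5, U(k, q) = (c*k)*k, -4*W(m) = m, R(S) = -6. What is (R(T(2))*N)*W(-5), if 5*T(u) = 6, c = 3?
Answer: 165/2 ≈ 82.500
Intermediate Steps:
T(u) = 6/5 (T(u) = (1/5)*6 = 6/5)
W(m) = -m/4
U(k, q) = 3*k**2 (U(k, q) = (3*k)*k = 3*k**2)
N = -11 (N = -6*(-1)**2 - 5 = -6 - 5 = -11)
(R(T(2))*N)*W(-5) = (-6*(-11))*(-1/4*(-5)) = 66*(5/4) = 165/2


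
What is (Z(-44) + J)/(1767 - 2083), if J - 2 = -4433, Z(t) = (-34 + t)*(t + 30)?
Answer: 3339/316 ≈ 10.566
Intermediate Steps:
Z(t) = (-34 + t)*(30 + t)
J = -4431 (J = 2 - 4433 = -4431)
(Z(-44) + J)/(1767 - 2083) = ((-1020 + (-44)² - 4*(-44)) - 4431)/(1767 - 2083) = ((-1020 + 1936 + 176) - 4431)/(-316) = (1092 - 4431)*(-1/316) = -3339*(-1/316) = 3339/316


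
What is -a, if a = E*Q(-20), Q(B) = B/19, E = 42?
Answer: 840/19 ≈ 44.211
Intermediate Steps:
Q(B) = B/19 (Q(B) = B*(1/19) = B/19)
a = -840/19 (a = 42*((1/19)*(-20)) = 42*(-20/19) = -840/19 ≈ -44.211)
-a = -1*(-840/19) = 840/19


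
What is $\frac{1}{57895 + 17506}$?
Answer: $\frac{1}{75401} \approx 1.3262 \cdot 10^{-5}$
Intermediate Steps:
$\frac{1}{57895 + 17506} = \frac{1}{75401}$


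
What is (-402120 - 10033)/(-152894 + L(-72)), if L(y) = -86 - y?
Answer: 58879/21844 ≈ 2.6954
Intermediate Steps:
(-402120 - 10033)/(-152894 + L(-72)) = (-402120 - 10033)/(-152894 + (-86 - 1*(-72))) = -412153/(-152894 + (-86 + 72)) = -412153/(-152894 - 14) = -412153/(-152908) = -412153*(-1/152908) = 58879/21844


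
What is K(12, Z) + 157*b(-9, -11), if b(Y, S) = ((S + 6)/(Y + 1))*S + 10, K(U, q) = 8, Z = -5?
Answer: 3989/8 ≈ 498.63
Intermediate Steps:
b(Y, S) = 10 + S*(6 + S)/(1 + Y) (b(Y, S) = ((6 + S)/(1 + Y))*S + 10 = S*(6 + S)/(1 + Y) + 10 = 10 + S*(6 + S)/(1 + Y))
K(12, Z) + 157*b(-9, -11) = 8 + 157*((10 + (-11)² + 6*(-11) + 10*(-9))/(1 - 9)) = 8 + 157*((10 + 121 - 66 - 90)/(-8)) = 8 + 157*(-⅛*(-25)) = 8 + 157*(25/8) = 8 + 3925/8 = 3989/8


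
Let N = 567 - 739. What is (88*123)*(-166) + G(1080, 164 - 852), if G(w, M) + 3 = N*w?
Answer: -1982547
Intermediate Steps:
N = -172
G(w, M) = -3 - 172*w
(88*123)*(-166) + G(1080, 164 - 852) = (88*123)*(-166) + (-3 - 172*1080) = 10824*(-166) + (-3 - 185760) = -1796784 - 185763 = -1982547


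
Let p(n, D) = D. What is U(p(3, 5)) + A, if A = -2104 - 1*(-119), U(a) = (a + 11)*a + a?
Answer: -1900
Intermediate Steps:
U(a) = a + a*(11 + a) (U(a) = (11 + a)*a + a = a*(11 + a) + a = a + a*(11 + a))
A = -1985 (A = -2104 + 119 = -1985)
U(p(3, 5)) + A = 5*(12 + 5) - 1985 = 5*17 - 1985 = 85 - 1985 = -1900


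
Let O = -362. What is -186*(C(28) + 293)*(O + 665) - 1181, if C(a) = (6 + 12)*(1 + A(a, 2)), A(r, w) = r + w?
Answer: -47961839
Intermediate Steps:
C(a) = 54 + 18*a (C(a) = (6 + 12)*(1 + (a + 2)) = 18*(1 + (2 + a)) = 18*(3 + a) = 54 + 18*a)
-186*(C(28) + 293)*(O + 665) - 1181 = -186*((54 + 18*28) + 293)*(-362 + 665) - 1181 = -186*((54 + 504) + 293)*303 - 1181 = -186*(558 + 293)*303 - 1181 = -158286*303 - 1181 = -186*257853 - 1181 = -47960658 - 1181 = -47961839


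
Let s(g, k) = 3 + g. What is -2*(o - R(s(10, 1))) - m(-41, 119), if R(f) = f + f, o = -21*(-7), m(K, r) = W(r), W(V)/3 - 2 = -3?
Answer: -239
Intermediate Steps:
W(V) = -3 (W(V) = 6 + 3*(-3) = 6 - 9 = -3)
m(K, r) = -3
o = 147
R(f) = 2*f
-2*(o - R(s(10, 1))) - m(-41, 119) = -2*(147 - 2*(3 + 10)) - 1*(-3) = -2*(147 - 2*13) + 3 = -2*(147 - 1*26) + 3 = -2*(147 - 26) + 3 = -2*121 + 3 = -242 + 3 = -239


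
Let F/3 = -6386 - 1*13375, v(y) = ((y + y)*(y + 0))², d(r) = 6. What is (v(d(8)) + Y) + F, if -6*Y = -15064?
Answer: -154765/3 ≈ -51588.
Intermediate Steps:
Y = 7532/3 (Y = -⅙*(-15064) = 7532/3 ≈ 2510.7)
v(y) = 4*y⁴ (v(y) = ((2*y)*y)² = (2*y²)² = 4*y⁴)
F = -59283 (F = 3*(-6386 - 1*13375) = 3*(-6386 - 13375) = 3*(-19761) = -59283)
(v(d(8)) + Y) + F = (4*6⁴ + 7532/3) - 59283 = (4*1296 + 7532/3) - 59283 = (5184 + 7532/3) - 59283 = 23084/3 - 59283 = -154765/3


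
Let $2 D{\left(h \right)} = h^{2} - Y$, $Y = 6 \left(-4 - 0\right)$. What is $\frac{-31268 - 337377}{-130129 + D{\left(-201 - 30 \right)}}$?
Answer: $\frac{43370}{12169} \approx 3.564$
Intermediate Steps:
$Y = -24$ ($Y = 6 \left(-4 + 0\right) = 6 \left(-4\right) = -24$)
$D{\left(h \right)} = 12 + \frac{h^{2}}{2}$ ($D{\left(h \right)} = \frac{h^{2} - -24}{2} = \frac{h^{2} + 24}{2} = \frac{24 + h^{2}}{2} = 12 + \frac{h^{2}}{2}$)
$\frac{-31268 - 337377}{-130129 + D{\left(-201 - 30 \right)}} = \frac{-31268 - 337377}{-130129 + \left(12 + \frac{\left(-201 - 30\right)^{2}}{2}\right)} = - \frac{368645}{-130129 + \left(12 + \frac{\left(-231\right)^{2}}{2}\right)} = - \frac{368645}{-130129 + \left(12 + \frac{1}{2} \cdot 53361\right)} = - \frac{368645}{-130129 + \left(12 + \frac{53361}{2}\right)} = - \frac{368645}{-130129 + \frac{53385}{2}} = - \frac{368645}{- \frac{206873}{2}} = \left(-368645\right) \left(- \frac{2}{206873}\right) = \frac{43370}{12169}$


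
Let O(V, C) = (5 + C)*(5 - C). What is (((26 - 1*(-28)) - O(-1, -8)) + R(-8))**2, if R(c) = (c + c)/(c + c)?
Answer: 8836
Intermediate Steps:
R(c) = 1 (R(c) = (2*c)/((2*c)) = (2*c)*(1/(2*c)) = 1)
(((26 - 1*(-28)) - O(-1, -8)) + R(-8))**2 = (((26 - 1*(-28)) - (25 - 1*(-8)**2)) + 1)**2 = (((26 + 28) - (25 - 1*64)) + 1)**2 = ((54 - (25 - 64)) + 1)**2 = ((54 - 1*(-39)) + 1)**2 = ((54 + 39) + 1)**2 = (93 + 1)**2 = 94**2 = 8836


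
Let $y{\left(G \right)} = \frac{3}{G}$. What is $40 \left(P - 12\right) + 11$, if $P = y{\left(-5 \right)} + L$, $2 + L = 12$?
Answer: $-93$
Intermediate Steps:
$L = 10$ ($L = -2 + 12 = 10$)
$P = \frac{47}{5}$ ($P = \frac{3}{-5} + 10 = 3 \left(- \frac{1}{5}\right) + 10 = - \frac{3}{5} + 10 = \frac{47}{5} \approx 9.4$)
$40 \left(P - 12\right) + 11 = 40 \left(\frac{47}{5} - 12\right) + 11 = 40 \left(- \frac{13}{5}\right) + 11 = -104 + 11 = -93$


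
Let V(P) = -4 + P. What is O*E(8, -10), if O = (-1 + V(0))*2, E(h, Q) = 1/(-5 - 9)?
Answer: 5/7 ≈ 0.71429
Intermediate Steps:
E(h, Q) = -1/14 (E(h, Q) = 1/(-14) = -1/14)
O = -10 (O = (-1 + (-4 + 0))*2 = (-1 - 4)*2 = -5*2 = -10)
O*E(8, -10) = -10*(-1/14) = 5/7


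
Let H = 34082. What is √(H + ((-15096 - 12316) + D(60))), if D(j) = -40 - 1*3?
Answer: 47*√3 ≈ 81.406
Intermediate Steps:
D(j) = -43 (D(j) = -40 - 3 = -43)
√(H + ((-15096 - 12316) + D(60))) = √(34082 + ((-15096 - 12316) - 43)) = √(34082 + (-27412 - 43)) = √(34082 - 27455) = √6627 = 47*√3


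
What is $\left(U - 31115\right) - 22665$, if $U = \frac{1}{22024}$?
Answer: $- \frac{1184450719}{22024} \approx -53780.0$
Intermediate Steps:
$U = \frac{1}{22024} \approx 4.5405 \cdot 10^{-5}$
$\left(U - 31115\right) - 22665 = \left(\frac{1}{22024} - 31115\right) - 22665 = - \frac{685276759}{22024} - 22665 = - \frac{1184450719}{22024}$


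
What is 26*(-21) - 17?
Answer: -563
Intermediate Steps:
26*(-21) - 17 = -546 - 17 = -563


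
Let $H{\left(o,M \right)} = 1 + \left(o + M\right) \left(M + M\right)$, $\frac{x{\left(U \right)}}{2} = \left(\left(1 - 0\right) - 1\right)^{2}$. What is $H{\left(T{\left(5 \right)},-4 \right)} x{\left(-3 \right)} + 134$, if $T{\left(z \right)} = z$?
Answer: $134$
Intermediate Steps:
$x{\left(U \right)} = 0$ ($x{\left(U \right)} = 2 \left(\left(1 - 0\right) - 1\right)^{2} = 2 \left(\left(1 + 0\right) - 1\right)^{2} = 2 \left(1 - 1\right)^{2} = 2 \cdot 0^{2} = 2 \cdot 0 = 0$)
$H{\left(o,M \right)} = 1 + 2 M \left(M + o\right)$ ($H{\left(o,M \right)} = 1 + \left(M + o\right) 2 M = 1 + 2 M \left(M + o\right)$)
$H{\left(T{\left(5 \right)},-4 \right)} x{\left(-3 \right)} + 134 = \left(1 + 2 \left(-4\right)^{2} + 2 \left(-4\right) 5\right) 0 + 134 = \left(1 + 2 \cdot 16 - 40\right) 0 + 134 = \left(1 + 32 - 40\right) 0 + 134 = \left(-7\right) 0 + 134 = 0 + 134 = 134$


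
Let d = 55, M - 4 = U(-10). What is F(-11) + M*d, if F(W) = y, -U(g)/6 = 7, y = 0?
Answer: -2090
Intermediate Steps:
U(g) = -42 (U(g) = -6*7 = -42)
F(W) = 0
M = -38 (M = 4 - 42 = -38)
F(-11) + M*d = 0 - 38*55 = 0 - 2090 = -2090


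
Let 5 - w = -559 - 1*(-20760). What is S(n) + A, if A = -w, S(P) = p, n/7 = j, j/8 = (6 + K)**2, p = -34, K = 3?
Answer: 20162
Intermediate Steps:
w = -20196 (w = 5 - (-559 - 1*(-20760)) = 5 - (-559 + 20760) = 5 - 1*20201 = 5 - 20201 = -20196)
j = 648 (j = 8*(6 + 3)**2 = 8*9**2 = 8*81 = 648)
n = 4536 (n = 7*648 = 4536)
S(P) = -34
A = 20196 (A = -1*(-20196) = 20196)
S(n) + A = -34 + 20196 = 20162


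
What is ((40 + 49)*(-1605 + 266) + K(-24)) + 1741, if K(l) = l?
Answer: -117454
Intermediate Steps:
((40 + 49)*(-1605 + 266) + K(-24)) + 1741 = ((40 + 49)*(-1605 + 266) - 24) + 1741 = (89*(-1339) - 24) + 1741 = (-119171 - 24) + 1741 = -119195 + 1741 = -117454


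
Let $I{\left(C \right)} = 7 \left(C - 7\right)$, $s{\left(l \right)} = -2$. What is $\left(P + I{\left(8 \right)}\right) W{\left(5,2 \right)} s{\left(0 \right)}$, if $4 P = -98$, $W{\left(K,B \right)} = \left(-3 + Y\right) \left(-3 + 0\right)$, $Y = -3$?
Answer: $630$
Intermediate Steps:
$W{\left(K,B \right)} = 18$ ($W{\left(K,B \right)} = \left(-3 - 3\right) \left(-3 + 0\right) = \left(-6\right) \left(-3\right) = 18$)
$P = - \frac{49}{2}$ ($P = \frac{1}{4} \left(-98\right) = - \frac{49}{2} \approx -24.5$)
$I{\left(C \right)} = -49 + 7 C$ ($I{\left(C \right)} = 7 \left(-7 + C\right) = -49 + 7 C$)
$\left(P + I{\left(8 \right)}\right) W{\left(5,2 \right)} s{\left(0 \right)} = \left(- \frac{49}{2} + \left(-49 + 7 \cdot 8\right)\right) 18 \left(-2\right) = \left(- \frac{49}{2} + \left(-49 + 56\right)\right) \left(-36\right) = \left(- \frac{49}{2} + 7\right) \left(-36\right) = \left(- \frac{35}{2}\right) \left(-36\right) = 630$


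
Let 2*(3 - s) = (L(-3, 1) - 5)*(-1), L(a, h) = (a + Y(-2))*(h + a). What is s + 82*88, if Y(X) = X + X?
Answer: 14447/2 ≈ 7223.5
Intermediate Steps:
Y(X) = 2*X
L(a, h) = (-4 + a)*(a + h) (L(a, h) = (a + 2*(-2))*(h + a) = (a - 4)*(a + h) = (-4 + a)*(a + h))
s = 15/2 (s = 3 - (((-3)² - 4*(-3) - 4*1 - 3*1) - 5)*(-1)/2 = 3 - ((9 + 12 - 4 - 3) - 5)*(-1)/2 = 3 - (14 - 5)*(-1)/2 = 3 - 9*(-1)/2 = 3 - ½*(-9) = 3 + 9/2 = 15/2 ≈ 7.5000)
s + 82*88 = 15/2 + 82*88 = 15/2 + 7216 = 14447/2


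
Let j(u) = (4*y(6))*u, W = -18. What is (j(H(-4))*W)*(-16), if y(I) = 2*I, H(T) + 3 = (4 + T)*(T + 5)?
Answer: -41472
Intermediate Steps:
H(T) = -3 + (4 + T)*(5 + T) (H(T) = -3 + (4 + T)*(T + 5) = -3 + (4 + T)*(5 + T))
j(u) = 48*u (j(u) = (4*(2*6))*u = (4*12)*u = 48*u)
(j(H(-4))*W)*(-16) = ((48*(17 + (-4)**2 + 9*(-4)))*(-18))*(-16) = ((48*(17 + 16 - 36))*(-18))*(-16) = ((48*(-3))*(-18))*(-16) = -144*(-18)*(-16) = 2592*(-16) = -41472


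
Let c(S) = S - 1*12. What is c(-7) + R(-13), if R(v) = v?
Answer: -32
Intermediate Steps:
c(S) = -12 + S (c(S) = S - 12 = -12 + S)
c(-7) + R(-13) = (-12 - 7) - 13 = -19 - 13 = -32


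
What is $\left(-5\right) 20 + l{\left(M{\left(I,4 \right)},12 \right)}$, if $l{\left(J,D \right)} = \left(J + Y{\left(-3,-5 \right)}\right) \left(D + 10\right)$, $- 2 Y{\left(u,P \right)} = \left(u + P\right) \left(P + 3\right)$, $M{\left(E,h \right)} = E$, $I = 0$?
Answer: $-276$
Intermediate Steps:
$Y{\left(u,P \right)} = - \frac{\left(3 + P\right) \left(P + u\right)}{2}$ ($Y{\left(u,P \right)} = - \frac{\left(u + P\right) \left(P + 3\right)}{2} = - \frac{\left(P + u\right) \left(3 + P\right)}{2} = - \frac{\left(3 + P\right) \left(P + u\right)}{2}$)
$l{\left(J,D \right)} = \left(-8 + J\right) \left(10 + D\right)$ ($l{\left(J,D \right)} = \left(J - \left(-12 + \frac{15}{2} + \frac{25}{2}\right)\right) \left(D + 10\right) = \left(J + \left(\frac{15}{2} + \frac{9}{2} - \frac{25}{2} - \frac{15}{2}\right)\right) \left(10 + D\right) = \left(J - 8\right) \left(10 + D\right) = \left(-8 + J\right) \left(10 + D\right)$)
$\left(-5\right) 20 + l{\left(M{\left(I,4 \right)},12 \right)} = \left(-5\right) 20 + \left(-80 - 96 + 10 \cdot 0 + 12 \cdot 0\right) = -100 + \left(-80 - 96 + 0 + 0\right) = -100 - 176 = -276$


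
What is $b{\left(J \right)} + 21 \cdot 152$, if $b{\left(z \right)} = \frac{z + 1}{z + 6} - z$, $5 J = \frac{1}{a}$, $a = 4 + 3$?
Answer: $\frac{23573969}{7385} \approx 3192.1$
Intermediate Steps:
$a = 7$
$J = \frac{1}{35}$ ($J = \frac{1}{5 \cdot 7} = \frac{1}{5} \cdot \frac{1}{7} = \frac{1}{35} \approx 0.028571$)
$b{\left(z \right)} = - z + \frac{1 + z}{6 + z}$ ($b{\left(z \right)} = \frac{1 + z}{6 + z} - z = - z + \frac{1 + z}{6 + z}$)
$b{\left(J \right)} + 21 \cdot 152 = \frac{1 - \left(\frac{1}{35}\right)^{2} - \frac{1}{7}}{6 + \frac{1}{35}} + 21 \cdot 152 = \frac{1 - \frac{1}{1225} - \frac{1}{7}}{\frac{211}{35}} + 3192 = \frac{35 \left(1 - \frac{1}{1225} - \frac{1}{7}\right)}{211} + 3192 = \frac{35}{211} \cdot \frac{1049}{1225} + 3192 = \frac{1049}{7385} + 3192 = \frac{23573969}{7385}$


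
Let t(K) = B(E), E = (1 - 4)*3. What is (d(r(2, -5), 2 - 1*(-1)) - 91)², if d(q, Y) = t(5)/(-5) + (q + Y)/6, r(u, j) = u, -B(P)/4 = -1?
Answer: 7447441/900 ≈ 8274.9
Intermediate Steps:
E = -9 (E = -3*3 = -9)
B(P) = 4 (B(P) = -4*(-1) = 4)
t(K) = 4
d(q, Y) = -⅘ + Y/6 + q/6 (d(q, Y) = 4/(-5) + (q + Y)/6 = 4*(-⅕) + (Y + q)*(⅙) = -⅘ + (Y/6 + q/6) = -⅘ + Y/6 + q/6)
(d(r(2, -5), 2 - 1*(-1)) - 91)² = ((-⅘ + (2 - 1*(-1))/6 + (⅙)*2) - 91)² = ((-⅘ + (2 + 1)/6 + ⅓) - 91)² = ((-⅘ + (⅙)*3 + ⅓) - 91)² = ((-⅘ + ½ + ⅓) - 91)² = (1/30 - 91)² = (-2729/30)² = 7447441/900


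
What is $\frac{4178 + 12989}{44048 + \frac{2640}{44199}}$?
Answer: $\frac{252921411}{648960064} \approx 0.38973$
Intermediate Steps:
$\frac{4178 + 12989}{44048 + \frac{2640}{44199}} = \frac{17167}{44048 + 2640 \cdot \frac{1}{44199}} = \frac{17167}{44048 + \frac{880}{14733}} = \frac{17167}{\frac{648960064}{14733}} = 17167 \cdot \frac{14733}{648960064} = \frac{252921411}{648960064}$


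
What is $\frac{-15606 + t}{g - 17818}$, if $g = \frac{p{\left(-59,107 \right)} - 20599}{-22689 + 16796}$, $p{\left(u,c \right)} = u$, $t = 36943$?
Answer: $- \frac{125738941}{104980816} \approx -1.1977$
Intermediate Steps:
$g = \frac{20658}{5893}$ ($g = \frac{-59 - 20599}{-22689 + 16796} = - \frac{20658}{-5893} = \left(-20658\right) \left(- \frac{1}{5893}\right) = \frac{20658}{5893} \approx 3.5055$)
$\frac{-15606 + t}{g - 17818} = \frac{-15606 + 36943}{\frac{20658}{5893} - 17818} = \frac{21337}{- \frac{104980816}{5893}} = 21337 \left(- \frac{5893}{104980816}\right) = - \frac{125738941}{104980816}$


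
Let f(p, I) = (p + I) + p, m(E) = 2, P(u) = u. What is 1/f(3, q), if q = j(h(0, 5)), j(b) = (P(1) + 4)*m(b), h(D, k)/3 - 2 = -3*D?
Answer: 1/16 ≈ 0.062500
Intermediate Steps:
h(D, k) = 6 - 9*D (h(D, k) = 6 + 3*(-3*D) = 6 - 9*D)
j(b) = 10 (j(b) = (1 + 4)*2 = 5*2 = 10)
q = 10
f(p, I) = I + 2*p (f(p, I) = (I + p) + p = I + 2*p)
1/f(3, q) = 1/(10 + 2*3) = 1/(10 + 6) = 1/16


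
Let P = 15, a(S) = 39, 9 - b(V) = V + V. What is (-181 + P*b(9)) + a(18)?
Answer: -277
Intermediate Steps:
b(V) = 9 - 2*V (b(V) = 9 - (V + V) = 9 - 2*V)
(-181 + P*b(9)) + a(18) = (-181 + 15*(9 - 2*9)) + 39 = (-181 + 15*(9 - 18)) + 39 = (-181 + 15*(-9)) + 39 = (-181 - 135) + 39 = -316 + 39 = -277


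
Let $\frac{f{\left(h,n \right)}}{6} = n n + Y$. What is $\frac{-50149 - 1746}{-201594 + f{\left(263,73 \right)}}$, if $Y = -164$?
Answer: $\frac{51895}{170604} \approx 0.30418$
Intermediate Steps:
$f{\left(h,n \right)} = -984 + 6 n^{2}$ ($f{\left(h,n \right)} = 6 \left(n n - 164\right) = 6 \left(n^{2} - 164\right) = 6 \left(-164 + n^{2}\right) = -984 + 6 n^{2}$)
$\frac{-50149 - 1746}{-201594 + f{\left(263,73 \right)}} = \frac{-50149 - 1746}{-201594 - \left(984 - 6 \cdot 73^{2}\right)} = - \frac{51895}{-201594 + \left(-984 + 6 \cdot 5329\right)} = - \frac{51895}{-201594 + \left(-984 + 31974\right)} = - \frac{51895}{-201594 + 30990} = - \frac{51895}{-170604} = \left(-51895\right) \left(- \frac{1}{170604}\right) = \frac{51895}{170604}$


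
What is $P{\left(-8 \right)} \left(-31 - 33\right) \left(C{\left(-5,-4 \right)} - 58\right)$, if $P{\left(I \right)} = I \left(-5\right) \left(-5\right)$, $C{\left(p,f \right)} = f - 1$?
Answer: $-806400$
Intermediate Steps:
$C{\left(p,f \right)} = -1 + f$
$P{\left(I \right)} = 25 I$ ($P{\left(I \right)} = - 5 I \left(-5\right) = 25 I$)
$P{\left(-8 \right)} \left(-31 - 33\right) \left(C{\left(-5,-4 \right)} - 58\right) = 25 \left(-8\right) \left(-31 - 33\right) \left(\left(-1 - 4\right) - 58\right) = - 200 \left(- 64 \left(-5 - 58\right)\right) = - 200 \left(\left(-64\right) \left(-63\right)\right) = \left(-200\right) 4032 = -806400$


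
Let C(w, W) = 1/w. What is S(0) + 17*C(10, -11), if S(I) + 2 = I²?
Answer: -3/10 ≈ -0.30000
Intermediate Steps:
C(w, W) = 1/w
S(I) = -2 + I²
S(0) + 17*C(10, -11) = (-2 + 0²) + 17/10 = (-2 + 0) + 17*(⅒) = -2 + 17/10 = -3/10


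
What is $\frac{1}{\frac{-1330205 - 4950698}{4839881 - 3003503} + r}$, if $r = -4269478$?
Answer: $- \frac{1836378}{7840381751587} \approx -2.3422 \cdot 10^{-7}$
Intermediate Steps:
$\frac{1}{\frac{-1330205 - 4950698}{4839881 - 3003503} + r} = \frac{1}{\frac{-1330205 - 4950698}{4839881 - 3003503} - 4269478} = \frac{1}{- \frac{6280903}{1836378} - 4269478} = \frac{1}{- \frac{7840381751587}{1836378}} = - \frac{1836378}{7840381751587}$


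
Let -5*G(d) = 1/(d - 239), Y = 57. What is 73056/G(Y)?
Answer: 66480960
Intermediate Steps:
G(d) = -1/(5*(-239 + d)) (G(d) = -1/(5*(d - 239)) = -1/(5*(-239 + d)))
73056/G(Y) = 73056/((-1/(-1195 + 5*57))) = 73056/((-1/(-1195 + 285))) = 73056/((-1/(-910))) = 73056/((-1*(-1/910))) = 73056/(1/910) = 73056*910 = 66480960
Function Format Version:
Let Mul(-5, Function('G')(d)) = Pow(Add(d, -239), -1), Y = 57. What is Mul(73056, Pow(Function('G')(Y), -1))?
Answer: 66480960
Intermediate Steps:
Function('G')(d) = Mul(Rational(-1, 5), Pow(Add(-239, d), -1)) (Function('G')(d) = Mul(Rational(-1, 5), Pow(Add(d, -239), -1)) = Mul(Rational(-1, 5), Pow(Add(-239, d), -1)))
Mul(73056, Pow(Function('G')(Y), -1)) = Mul(73056, Pow(Mul(-1, Pow(Add(-1195, Mul(5, 57)), -1)), -1)) = Mul(73056, Pow(Mul(-1, Pow(Add(-1195, 285), -1)), -1)) = Mul(73056, Pow(Mul(-1, Pow(-910, -1)), -1)) = Mul(73056, Pow(Mul(-1, Rational(-1, 910)), -1)) = Mul(73056, Pow(Rational(1, 910), -1)) = Mul(73056, 910) = 66480960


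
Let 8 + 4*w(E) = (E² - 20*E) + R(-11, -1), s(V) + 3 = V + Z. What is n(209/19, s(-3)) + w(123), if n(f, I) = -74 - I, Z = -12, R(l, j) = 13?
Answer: 6225/2 ≈ 3112.5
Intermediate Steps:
s(V) = -15 + V (s(V) = -3 + (V - 12) = -3 + (-12 + V) = -15 + V)
w(E) = 5/4 - 5*E + E²/4 (w(E) = -2 + ((E² - 20*E) + 13)/4 = -2 + (13 + E² - 20*E)/4 = -2 + (13/4 - 5*E + E²/4) = 5/4 - 5*E + E²/4)
n(209/19, s(-3)) + w(123) = (-74 - (-15 - 3)) + (5/4 - 5*123 + (¼)*123²) = (-74 - 1*(-18)) + (5/4 - 615 + (¼)*15129) = (-74 + 18) + (5/4 - 615 + 15129/4) = -56 + 6337/2 = 6225/2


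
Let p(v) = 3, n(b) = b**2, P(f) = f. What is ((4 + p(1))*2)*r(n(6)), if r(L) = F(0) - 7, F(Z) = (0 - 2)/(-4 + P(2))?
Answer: -84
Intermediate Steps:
F(Z) = 1 (F(Z) = (0 - 2)/(-4 + 2) = -2/(-2) = -2*(-1/2) = 1)
r(L) = -6 (r(L) = 1 - 7 = -6)
((4 + p(1))*2)*r(n(6)) = ((4 + 3)*2)*(-6) = (7*2)*(-6) = 14*(-6) = -84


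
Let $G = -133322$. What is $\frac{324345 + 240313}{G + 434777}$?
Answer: $\frac{564658}{301455} \approx 1.8731$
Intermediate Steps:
$\frac{324345 + 240313}{G + 434777} = \frac{324345 + 240313}{-133322 + 434777} = \frac{564658}{301455}$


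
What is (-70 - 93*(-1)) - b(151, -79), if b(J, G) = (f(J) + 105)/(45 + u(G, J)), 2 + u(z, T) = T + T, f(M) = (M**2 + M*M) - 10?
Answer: -37762/345 ≈ -109.46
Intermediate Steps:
f(M) = -10 + 2*M**2 (f(M) = (M**2 + M**2) - 10 = 2*M**2 - 10 = -10 + 2*M**2)
u(z, T) = -2 + 2*T (u(z, T) = -2 + (T + T) = -2 + 2*T)
b(J, G) = (95 + 2*J**2)/(43 + 2*J) (b(J, G) = ((-10 + 2*J**2) + 105)/(45 + (-2 + 2*J)) = (95 + 2*J**2)/(43 + 2*J))
(-70 - 93*(-1)) - b(151, -79) = (-70 - 93*(-1)) - (95 + 2*151**2)/(43 + 2*151) = (-70 + 93) - (95 + 2*22801)/(43 + 302) = 23 - (95 + 45602)/345 = 23 - 45697/345 = -37762/345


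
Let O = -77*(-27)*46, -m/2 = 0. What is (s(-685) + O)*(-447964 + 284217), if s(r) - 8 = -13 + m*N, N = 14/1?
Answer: -15658961863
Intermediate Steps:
m = 0 (m = -2*0 = 0)
N = 14 (N = 14*1 = 14)
s(r) = -5 (s(r) = 8 + (-13 + 0*14) = 8 + (-13 + 0) = 8 - 13 = -5)
O = 95634 (O = 2079*46 = 95634)
(s(-685) + O)*(-447964 + 284217) = (-5 + 95634)*(-447964 + 284217) = 95629*(-163747) = -15658961863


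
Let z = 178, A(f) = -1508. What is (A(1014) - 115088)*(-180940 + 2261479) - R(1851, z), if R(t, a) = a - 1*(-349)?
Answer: -242582525771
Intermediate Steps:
R(t, a) = 349 + a (R(t, a) = a + 349 = 349 + a)
(A(1014) - 115088)*(-180940 + 2261479) - R(1851, z) = (-1508 - 115088)*(-180940 + 2261479) - (349 + 178) = -116596*2080539 - 1*527 = -242582525244 - 527 = -242582525771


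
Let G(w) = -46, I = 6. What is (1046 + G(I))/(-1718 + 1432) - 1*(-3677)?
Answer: 525311/143 ≈ 3673.5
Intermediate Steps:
(1046 + G(I))/(-1718 + 1432) - 1*(-3677) = (1046 - 46)/(-1718 + 1432) - 1*(-3677) = 1000/(-286) + 3677 = 1000*(-1/286) + 3677 = -500/143 + 3677 = 525311/143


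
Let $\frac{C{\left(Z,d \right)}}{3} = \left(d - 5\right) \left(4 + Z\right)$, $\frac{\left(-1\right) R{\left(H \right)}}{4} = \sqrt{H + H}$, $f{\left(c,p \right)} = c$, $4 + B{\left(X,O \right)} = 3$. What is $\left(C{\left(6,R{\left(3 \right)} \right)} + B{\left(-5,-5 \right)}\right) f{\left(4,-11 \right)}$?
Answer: $-604 - 480 \sqrt{6} \approx -1779.8$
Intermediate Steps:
$B{\left(X,O \right)} = -1$ ($B{\left(X,O \right)} = -4 + 3 = -1$)
$R{\left(H \right)} = - 4 \sqrt{2} \sqrt{H}$ ($R{\left(H \right)} = - 4 \sqrt{H + H} = - 4 \sqrt{2 H} = - 4 \sqrt{2} \sqrt{H}$)
$C{\left(Z,d \right)} = 3 \left(-5 + d\right) \left(4 + Z\right)$ ($C{\left(Z,d \right)} = 3 \left(d - 5\right) \left(4 + Z\right) = 3 \left(-5 + d\right) \left(4 + Z\right)$)
$\left(C{\left(6,R{\left(3 \right)} \right)} + B{\left(-5,-5 \right)}\right) f{\left(4,-11 \right)} = \left(\left(-60 - 90 + 12 \left(- 4 \sqrt{2} \sqrt{3}\right) + 3 \cdot 6 \left(- 4 \sqrt{2} \sqrt{3}\right)\right) - 1\right) 4 = \left(\left(-60 - 90 + 12 \left(- 4 \sqrt{6}\right) + 3 \cdot 6 \left(- 4 \sqrt{6}\right)\right) - 1\right) 4 = \left(\left(-60 - 90 - 48 \sqrt{6} - 72 \sqrt{6}\right) - 1\right) 4 = \left(\left(-150 - 120 \sqrt{6}\right) - 1\right) 4 = \left(-151 - 120 \sqrt{6}\right) 4 = -604 - 480 \sqrt{6}$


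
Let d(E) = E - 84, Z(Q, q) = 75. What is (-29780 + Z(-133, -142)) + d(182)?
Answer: -29607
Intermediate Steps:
d(E) = -84 + E
(-29780 + Z(-133, -142)) + d(182) = (-29780 + 75) + (-84 + 182) = -29705 + 98 = -29607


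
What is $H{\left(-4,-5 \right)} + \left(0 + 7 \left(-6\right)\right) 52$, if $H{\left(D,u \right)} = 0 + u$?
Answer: $-2189$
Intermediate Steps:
$H{\left(D,u \right)} = u$
$H{\left(-4,-5 \right)} + \left(0 + 7 \left(-6\right)\right) 52 = -5 + \left(0 + 7 \left(-6\right)\right) 52 = -5 + \left(0 - 42\right) 52 = -5 - 2184 = -2189$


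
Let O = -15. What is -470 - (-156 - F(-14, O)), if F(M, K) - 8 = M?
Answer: -320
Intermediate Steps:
F(M, K) = 8 + M
-470 - (-156 - F(-14, O)) = -470 - (-156 - (8 - 14)) = -470 - (-156 - 1*(-6)) = -470 - (-156 + 6) = -470 - 1*(-150) = -470 + 150 = -320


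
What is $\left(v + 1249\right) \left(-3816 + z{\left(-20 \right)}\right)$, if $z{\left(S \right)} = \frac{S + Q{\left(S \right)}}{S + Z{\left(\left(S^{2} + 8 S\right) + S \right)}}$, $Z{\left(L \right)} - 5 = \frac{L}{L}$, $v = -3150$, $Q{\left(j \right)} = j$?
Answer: $\frac{50741492}{7} \approx 7.2488 \cdot 10^{6}$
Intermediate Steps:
$Z{\left(L \right)} = 6$ ($Z{\left(L \right)} = 5 + \frac{L}{L} = 5 + 1 = 6$)
$z{\left(S \right)} = \frac{2 S}{6 + S}$ ($z{\left(S \right)} = \frac{S + S}{S + 6} = \frac{2 S}{6 + S}$)
$\left(v + 1249\right) \left(-3816 + z{\left(-20 \right)}\right) = \left(-3150 + 1249\right) \left(-3816 + 2 \left(-20\right) \frac{1}{6 - 20}\right) = - 1901 \left(-3816 + 2 \left(-20\right) \frac{1}{-14}\right) = - 1901 \left(-3816 + 2 \left(-20\right) \left(- \frac{1}{14}\right)\right) = - 1901 \left(-3816 + \frac{20}{7}\right) = \left(-1901\right) \left(- \frac{26692}{7}\right) = \frac{50741492}{7}$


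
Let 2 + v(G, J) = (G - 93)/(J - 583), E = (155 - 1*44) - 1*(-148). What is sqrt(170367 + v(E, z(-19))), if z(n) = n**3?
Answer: sqrt(633928082)/61 ≈ 412.75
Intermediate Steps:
E = 259 (E = (155 - 44) + 148 = 111 + 148 = 259)
v(G, J) = -2 + (-93 + G)/(-583 + J) (v(G, J) = -2 + (G - 93)/(J - 583) = -2 + (-93 + G)/(-583 + J))
sqrt(170367 + v(E, z(-19))) = sqrt(170367 + (1073 + 259 - 2*(-19)**3)/(-583 + (-19)**3)) = sqrt(170367 + (1073 + 259 - 2*(-6859))/(-583 - 6859)) = sqrt(170367 + (1073 + 259 + 13718)/(-7442)) = sqrt(170367 - 1/7442*15050) = sqrt(170367 - 7525/3721) = sqrt(633928082/3721) = sqrt(633928082)/61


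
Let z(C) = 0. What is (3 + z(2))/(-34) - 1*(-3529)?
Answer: 119983/34 ≈ 3528.9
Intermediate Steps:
(3 + z(2))/(-34) - 1*(-3529) = (3 + 0)/(-34) - 1*(-3529) = -1/34*3 + 3529 = -3/34 + 3529 = 119983/34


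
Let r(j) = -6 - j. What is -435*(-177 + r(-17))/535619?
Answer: 72210/535619 ≈ 0.13482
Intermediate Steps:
-435*(-177 + r(-17))/535619 = -435*(-177 + (-6 - 1*(-17)))/535619 = -435*(-177 + (-6 + 17))*(1/535619) = -435*(-177 + 11)*(1/535619) = -435*(-166)*(1/535619) = 72210*(1/535619) = 72210/535619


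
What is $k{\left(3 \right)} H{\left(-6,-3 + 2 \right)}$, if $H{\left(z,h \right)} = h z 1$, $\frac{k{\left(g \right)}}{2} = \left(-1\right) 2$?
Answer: $-24$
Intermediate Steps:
$k{\left(g \right)} = -4$ ($k{\left(g \right)} = 2 \left(\left(-1\right) 2\right) = 2 \left(-2\right) = -4$)
$H{\left(z,h \right)} = h z$
$k{\left(3 \right)} H{\left(-6,-3 + 2 \right)} = - 4 \left(-3 + 2\right) \left(-6\right) = - 4 \left(\left(-1\right) \left(-6\right)\right) = \left(-4\right) 6 = -24$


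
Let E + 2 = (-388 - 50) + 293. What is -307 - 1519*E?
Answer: 222986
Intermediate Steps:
E = -147 (E = -2 + ((-388 - 50) + 293) = -2 + (-438 + 293) = -2 - 145 = -147)
-307 - 1519*E = -307 - 1519*(-147) = -307 + 223293 = 222986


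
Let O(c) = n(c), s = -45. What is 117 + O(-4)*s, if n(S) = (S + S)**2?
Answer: -2763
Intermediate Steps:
n(S) = 4*S**2 (n(S) = (2*S)**2 = 4*S**2)
O(c) = 4*c**2
117 + O(-4)*s = 117 + (4*(-4)**2)*(-45) = 117 + (4*16)*(-45) = 117 + 64*(-45) = 117 - 2880 = -2763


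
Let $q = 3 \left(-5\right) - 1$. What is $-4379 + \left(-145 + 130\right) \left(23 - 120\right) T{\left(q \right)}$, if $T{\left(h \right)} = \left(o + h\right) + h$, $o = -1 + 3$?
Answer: $-48029$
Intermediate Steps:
$o = 2$
$q = -16$ ($q = -15 - 1 = -16$)
$T{\left(h \right)} = 2 + 2 h$ ($T{\left(h \right)} = \left(2 + h\right) + h = 2 + 2 h$)
$-4379 + \left(-145 + 130\right) \left(23 - 120\right) T{\left(q \right)} = -4379 + \left(-145 + 130\right) \left(23 - 120\right) \left(2 + 2 \left(-16\right)\right) = -4379 + \left(-15\right) \left(-97\right) \left(2 - 32\right) = -4379 + 1455 \left(-30\right) = -4379 - 43650 = -48029$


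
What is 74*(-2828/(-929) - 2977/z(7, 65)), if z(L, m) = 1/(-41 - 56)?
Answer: 19851922946/929 ≈ 2.1369e+7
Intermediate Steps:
z(L, m) = -1/97 (z(L, m) = 1/(-97) = -1/97)
74*(-2828/(-929) - 2977/z(7, 65)) = 74*(-2828/(-929) - 2977/(-1/97)) = 74*(-2828*(-1/929) - 2977*(-97)) = 74*(2828/929 + 288769) = 74*(268269229/929) = 19851922946/929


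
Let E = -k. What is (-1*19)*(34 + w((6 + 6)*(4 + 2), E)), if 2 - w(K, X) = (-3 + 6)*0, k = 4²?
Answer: -684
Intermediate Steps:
k = 16
E = -16 (E = -1*16 = -16)
w(K, X) = 2 (w(K, X) = 2 - (-3 + 6)*0 = 2 - 3*0 = 2 - 1*0 = 2 + 0 = 2)
(-1*19)*(34 + w((6 + 6)*(4 + 2), E)) = (-1*19)*(34 + 2) = -19*36 = -684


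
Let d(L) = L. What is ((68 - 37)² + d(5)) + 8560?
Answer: 9526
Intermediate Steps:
((68 - 37)² + d(5)) + 8560 = ((68 - 37)² + 5) + 8560 = (31² + 5) + 8560 = (961 + 5) + 8560 = 966 + 8560 = 9526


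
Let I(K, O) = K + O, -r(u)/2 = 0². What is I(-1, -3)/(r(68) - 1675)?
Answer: 4/1675 ≈ 0.0023881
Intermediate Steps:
r(u) = 0 (r(u) = -2*0² = -2*0 = 0)
I(-1, -3)/(r(68) - 1675) = (-1 - 3)/(0 - 1675) = -4/(-1675) = -1/1675*(-4) = 4/1675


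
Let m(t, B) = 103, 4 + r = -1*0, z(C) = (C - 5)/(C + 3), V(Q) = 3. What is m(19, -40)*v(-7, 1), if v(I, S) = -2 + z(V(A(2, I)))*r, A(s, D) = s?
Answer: -206/3 ≈ -68.667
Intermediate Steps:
z(C) = (-5 + C)/(3 + C)
r = -4 (r = -4 - 1*0 = -4 + 0 = -4)
v(I, S) = -⅔ (v(I, S) = -2 + ((-5 + 3)/(3 + 3))*(-4) = -2 + (-2/6)*(-4) = -2 + ((⅙)*(-2))*(-4) = -2 - ⅓*(-4) = -2 + 4/3 = -⅔)
m(19, -40)*v(-7, 1) = 103*(-⅔) = -206/3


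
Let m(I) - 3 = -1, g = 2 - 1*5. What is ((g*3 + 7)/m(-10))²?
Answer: 1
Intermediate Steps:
g = -3 (g = 2 - 5 = -3)
m(I) = 2 (m(I) = 3 - 1 = 2)
((g*3 + 7)/m(-10))² = ((-3*3 + 7)/2)² = ((-9 + 7)*(½))² = (-2*½)² = (-1)² = 1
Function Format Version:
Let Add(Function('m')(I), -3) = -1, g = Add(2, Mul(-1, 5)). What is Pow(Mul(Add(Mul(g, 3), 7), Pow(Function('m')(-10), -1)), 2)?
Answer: 1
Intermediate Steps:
g = -3 (g = Add(2, -5) = -3)
Function('m')(I) = 2 (Function('m')(I) = Add(3, -1) = 2)
Pow(Mul(Add(Mul(g, 3), 7), Pow(Function('m')(-10), -1)), 2) = Pow(Mul(Add(Mul(-3, 3), 7), Pow(2, -1)), 2) = Pow(Mul(Add(-9, 7), Rational(1, 2)), 2) = Pow(Mul(-2, Rational(1, 2)), 2) = Pow(-1, 2) = 1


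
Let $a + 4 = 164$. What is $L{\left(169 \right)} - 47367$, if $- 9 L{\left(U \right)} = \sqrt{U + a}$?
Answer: $-47367 - \frac{\sqrt{329}}{9} \approx -47369.0$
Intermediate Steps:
$a = 160$ ($a = -4 + 164 = 160$)
$L{\left(U \right)} = - \frac{\sqrt{160 + U}}{9}$ ($L{\left(U \right)} = - \frac{\sqrt{U + 160}}{9} = - \frac{\sqrt{160 + U}}{9}$)
$L{\left(169 \right)} - 47367 = - \frac{\sqrt{160 + 169}}{9} - 47367 = - \frac{\sqrt{329}}{9} - 47367 = -47367 - \frac{\sqrt{329}}{9}$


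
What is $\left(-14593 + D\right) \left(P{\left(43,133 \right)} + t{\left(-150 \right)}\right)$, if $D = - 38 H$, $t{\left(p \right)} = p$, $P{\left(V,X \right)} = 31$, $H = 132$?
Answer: $2333471$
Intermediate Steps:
$D = -5016$ ($D = \left(-38\right) 132 = -5016$)
$\left(-14593 + D\right) \left(P{\left(43,133 \right)} + t{\left(-150 \right)}\right) = \left(-14593 - 5016\right) \left(31 - 150\right) = \left(-19609\right) \left(-119\right) = 2333471$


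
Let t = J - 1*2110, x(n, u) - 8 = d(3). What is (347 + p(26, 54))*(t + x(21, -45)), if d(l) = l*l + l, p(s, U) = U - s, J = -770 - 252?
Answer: -1167000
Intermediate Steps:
J = -1022
d(l) = l + l² (d(l) = l² + l = l + l²)
x(n, u) = 20 (x(n, u) = 8 + 3*(1 + 3) = 8 + 3*4 = 8 + 12 = 20)
t = -3132 (t = -1022 - 1*2110 = -1022 - 2110 = -3132)
(347 + p(26, 54))*(t + x(21, -45)) = (347 + (54 - 1*26))*(-3132 + 20) = (347 + (54 - 26))*(-3112) = (347 + 28)*(-3112) = 375*(-3112) = -1167000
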